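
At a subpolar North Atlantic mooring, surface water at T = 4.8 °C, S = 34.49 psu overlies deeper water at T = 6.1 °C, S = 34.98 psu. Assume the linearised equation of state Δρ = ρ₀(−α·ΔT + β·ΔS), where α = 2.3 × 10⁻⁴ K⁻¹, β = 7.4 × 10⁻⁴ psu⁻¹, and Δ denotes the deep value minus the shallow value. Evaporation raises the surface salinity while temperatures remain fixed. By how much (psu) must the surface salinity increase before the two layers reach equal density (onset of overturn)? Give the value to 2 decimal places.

Neutral buoyancy requires −α(T_deep − T_surf) + β(S_deep − S_surf′) = 0.
S_surf′ = S_deep − (α/β)·ΔT = 34.98 − (2.3 × 10⁻⁴/7.4 × 10⁻⁴)·(+1.3) = 34.5759 psu.
Increase required: 34.5759 − 34.49 = 0.0859 psu.

0.09 psu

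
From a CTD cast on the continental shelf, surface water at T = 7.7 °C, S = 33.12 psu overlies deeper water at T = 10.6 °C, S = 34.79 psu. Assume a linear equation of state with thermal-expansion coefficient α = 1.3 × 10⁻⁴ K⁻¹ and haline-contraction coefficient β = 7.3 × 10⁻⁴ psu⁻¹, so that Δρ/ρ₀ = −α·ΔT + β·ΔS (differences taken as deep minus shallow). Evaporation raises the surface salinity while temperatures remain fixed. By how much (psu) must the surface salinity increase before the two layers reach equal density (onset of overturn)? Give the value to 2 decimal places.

Neutral buoyancy requires −α(T_deep − T_surf) + β(S_deep − S_surf′) = 0.
S_surf′ = S_deep − (α/β)·ΔT = 34.79 − (1.3 × 10⁻⁴/7.3 × 10⁻⁴)·(+2.9) = 34.2736 psu.
Increase required: 34.2736 − 33.12 = 1.1536 psu.

1.15 psu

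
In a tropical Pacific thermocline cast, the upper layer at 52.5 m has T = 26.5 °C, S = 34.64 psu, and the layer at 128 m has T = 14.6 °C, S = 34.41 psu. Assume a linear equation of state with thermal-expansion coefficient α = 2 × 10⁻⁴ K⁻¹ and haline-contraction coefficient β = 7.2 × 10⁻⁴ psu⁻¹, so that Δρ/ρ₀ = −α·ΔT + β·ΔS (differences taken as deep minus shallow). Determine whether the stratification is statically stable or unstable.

ΔT = 14.6 − 26.5 = -11.9 K and ΔS = 34.41 − 34.64 = -0.23 psu (deep − shallow).
−αΔT = 2.38 × 10⁻³; βΔS = -1.656 × 10⁻⁴; sum Δρ/ρ₀ = 2.2144 × 10⁻³.
Δρ/ρ₀ > 0, so Δρ > 0: deeper water is denser → statically stable.

stable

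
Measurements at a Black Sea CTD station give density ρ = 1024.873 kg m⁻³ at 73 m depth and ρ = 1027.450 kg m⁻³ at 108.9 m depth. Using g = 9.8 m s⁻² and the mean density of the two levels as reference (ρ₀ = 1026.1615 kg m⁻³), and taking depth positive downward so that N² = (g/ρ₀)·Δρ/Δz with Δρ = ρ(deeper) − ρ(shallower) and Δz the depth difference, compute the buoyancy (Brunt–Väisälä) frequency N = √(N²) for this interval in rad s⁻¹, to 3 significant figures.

0.0262 rad s⁻¹

Δρ = 1027.450 − 1024.873 = 2.577 kg m⁻³ over Δz = 108.9 − 73 = 35.9 m.
N² = (9.8/1026.1615) × (2.577/35.9) = 6.8554 × 10⁻⁴ s⁻².
N = √(6.8554 × 10⁻⁴) = 0.026183 rad s⁻¹ ≈ 0.0262 rad s⁻¹.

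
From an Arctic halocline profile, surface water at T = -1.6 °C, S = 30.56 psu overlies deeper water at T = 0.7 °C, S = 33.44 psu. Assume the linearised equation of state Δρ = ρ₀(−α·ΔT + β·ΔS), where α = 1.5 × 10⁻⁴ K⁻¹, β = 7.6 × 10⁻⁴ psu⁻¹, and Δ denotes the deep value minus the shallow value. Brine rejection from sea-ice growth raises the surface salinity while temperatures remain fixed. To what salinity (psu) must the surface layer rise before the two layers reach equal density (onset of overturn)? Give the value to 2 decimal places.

Neutral buoyancy requires −α(T_deep − T_surf) + β(S_deep − S_surf′) = 0.
S_surf′ = S_deep − (α/β)·ΔT = 33.44 − (1.5 × 10⁻⁴/7.6 × 10⁻⁴)·(+2.3) = 32.9861 psu.
Increase required: 32.9861 − 30.56 = 2.4261 psu.

32.99 psu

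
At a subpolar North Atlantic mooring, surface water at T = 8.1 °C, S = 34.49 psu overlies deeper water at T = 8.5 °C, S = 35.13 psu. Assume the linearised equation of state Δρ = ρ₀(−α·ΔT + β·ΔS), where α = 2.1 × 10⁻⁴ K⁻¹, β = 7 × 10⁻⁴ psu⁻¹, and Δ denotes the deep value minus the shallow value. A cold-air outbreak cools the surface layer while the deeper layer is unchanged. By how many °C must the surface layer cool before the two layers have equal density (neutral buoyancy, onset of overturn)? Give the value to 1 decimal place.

Neutral buoyancy requires Δρ = 0, i.e. −α(T_deep − T_surf′) + β(S_deep − S_surf) = 0.
T_surf′ = T_deep − (β/α)·ΔS = 8.5 − (7 × 10⁻⁴/2.1 × 10⁻⁴)·(+0.64) = 6.367 °C.
Cooling required: 8.1 − (6.367) = 1.733 °C.

1.7 °C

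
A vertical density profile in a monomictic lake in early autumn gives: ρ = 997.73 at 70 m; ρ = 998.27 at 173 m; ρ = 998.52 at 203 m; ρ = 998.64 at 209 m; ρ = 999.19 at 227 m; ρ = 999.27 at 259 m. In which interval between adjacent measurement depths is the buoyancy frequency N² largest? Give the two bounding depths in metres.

209–227 m

Compute the density gradient over each adjacent pair:
  70–173 m: Δρ/Δz = 0.54/103 = 5.2 × 10⁻³ kg m⁻⁴
  173–203 m: Δρ/Δz = 0.25/30 = 8.3 × 10⁻³ kg m⁻⁴
  203–209 m: Δρ/Δz = 0.12/6 = 0.020 kg m⁻⁴
  209–227 m: Δρ/Δz = 0.55/18 = 0.031 kg m⁻⁴
  227–259 m: Δρ/Δz = 0.08/32 = 2.5 × 10⁻³ kg m⁻⁴
The largest gradient is in the 209–227 m interval — the pycnocline.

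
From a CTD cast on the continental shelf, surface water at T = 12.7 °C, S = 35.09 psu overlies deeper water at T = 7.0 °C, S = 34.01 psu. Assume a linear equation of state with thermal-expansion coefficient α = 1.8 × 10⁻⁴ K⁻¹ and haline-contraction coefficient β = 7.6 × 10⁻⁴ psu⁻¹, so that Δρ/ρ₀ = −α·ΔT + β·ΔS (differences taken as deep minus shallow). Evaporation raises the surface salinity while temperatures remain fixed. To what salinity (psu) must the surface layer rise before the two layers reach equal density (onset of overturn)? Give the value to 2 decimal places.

Neutral buoyancy requires −α(T_deep − T_surf) + β(S_deep − S_surf′) = 0.
S_surf′ = S_deep − (α/β)·ΔT = 34.01 − (1.8 × 10⁻⁴/7.6 × 10⁻⁴)·(-5.7) = 35.3600 psu.
Increase required: 35.3600 − 35.09 = 0.2700 psu.

35.36 psu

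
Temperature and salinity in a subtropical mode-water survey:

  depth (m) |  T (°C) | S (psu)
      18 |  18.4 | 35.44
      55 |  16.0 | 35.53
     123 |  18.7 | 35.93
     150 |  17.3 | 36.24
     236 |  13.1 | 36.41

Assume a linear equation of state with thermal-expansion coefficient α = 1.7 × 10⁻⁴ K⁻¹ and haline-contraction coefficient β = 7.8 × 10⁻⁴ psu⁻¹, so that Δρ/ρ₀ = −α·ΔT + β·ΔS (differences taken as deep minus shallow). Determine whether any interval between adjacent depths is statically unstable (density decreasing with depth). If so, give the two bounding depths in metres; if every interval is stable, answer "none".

55–123 m

Evaluate Δρ/ρ₀ = −αΔT + βΔS across each adjacent pair:
  18–55 m: −αΔT+βΔS = −(1.7 × 10⁻⁴)(-2.4)+(7.8 × 10⁻⁴)(+0.09) = 4.8 × 10⁻⁴ → stable
  55–123 m: −αΔT+βΔS = −(1.7 × 10⁻⁴)(+2.7)+(7.8 × 10⁻⁴)(+0.40) = -1.5 × 10⁻⁴ → UNSTABLE
  123–150 m: −αΔT+βΔS = −(1.7 × 10⁻⁴)(-1.4)+(7.8 × 10⁻⁴)(+0.31) = 4.8 × 10⁻⁴ → stable
  150–236 m: −αΔT+βΔS = −(1.7 × 10⁻⁴)(-4.2)+(7.8 × 10⁻⁴)(+0.17) = 8.5 × 10⁻⁴ → stable
The 55–123 m interval has Δρ < 0: lighter water underlies denser water.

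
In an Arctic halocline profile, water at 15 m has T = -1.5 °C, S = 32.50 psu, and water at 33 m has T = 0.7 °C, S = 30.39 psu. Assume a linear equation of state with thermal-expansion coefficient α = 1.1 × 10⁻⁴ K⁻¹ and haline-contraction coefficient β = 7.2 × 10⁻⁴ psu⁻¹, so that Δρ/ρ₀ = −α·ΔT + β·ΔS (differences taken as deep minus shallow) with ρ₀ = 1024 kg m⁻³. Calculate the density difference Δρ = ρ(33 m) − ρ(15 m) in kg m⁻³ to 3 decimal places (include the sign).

ΔT = +2.2 K, ΔS = -2.11 psu (deep − shallow).
Δρ/ρ₀ = −(1.1 × 10⁻⁴)(+2.2) + (7.2 × 10⁻⁴)(-2.11) = -1.7612 × 10⁻³.
Δρ = 1024 × (-1.7612 × 10⁻³) = -1.803 kg m⁻³.
Negative Δρ: lighter below, statically unstable.

-1.803 kg m⁻³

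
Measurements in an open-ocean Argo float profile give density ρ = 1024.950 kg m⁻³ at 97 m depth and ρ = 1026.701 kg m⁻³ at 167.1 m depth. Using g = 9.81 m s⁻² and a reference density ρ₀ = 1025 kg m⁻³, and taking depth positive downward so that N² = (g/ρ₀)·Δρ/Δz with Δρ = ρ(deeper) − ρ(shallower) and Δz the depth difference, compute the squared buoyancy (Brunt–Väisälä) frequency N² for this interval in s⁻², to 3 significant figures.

Δρ = 1026.701 − 1024.950 = 1.751 kg m⁻³ over Δz = 167.1 − 97 = 70.1 m.
N² = (9.81/1025) × (1.751/70.1) = 2.3906 × 10⁻⁴ s⁻² ≈ 2.39 × 10⁻⁴ s⁻².

2.39 × 10⁻⁴ s⁻²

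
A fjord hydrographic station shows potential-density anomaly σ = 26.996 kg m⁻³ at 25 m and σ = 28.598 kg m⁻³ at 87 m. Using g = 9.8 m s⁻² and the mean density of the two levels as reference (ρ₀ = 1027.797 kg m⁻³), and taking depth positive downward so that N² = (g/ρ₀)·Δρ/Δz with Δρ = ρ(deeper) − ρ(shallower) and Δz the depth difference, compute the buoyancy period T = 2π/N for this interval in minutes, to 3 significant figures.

Δρ = 1028.598 − 1026.996 = 1.602 kg m⁻³ over Δz = 87 − 25 = 62 m.
N² = (9.8/1027.797) × (1.602/62) = 2.4637 × 10⁻⁴ s⁻².
N = √(2.4637 × 10⁻⁴) = 0.015696 rad s⁻¹, so T = 2π/N = 400.30 s = 6.6717 min ≈ 6.67 min.

6.67 min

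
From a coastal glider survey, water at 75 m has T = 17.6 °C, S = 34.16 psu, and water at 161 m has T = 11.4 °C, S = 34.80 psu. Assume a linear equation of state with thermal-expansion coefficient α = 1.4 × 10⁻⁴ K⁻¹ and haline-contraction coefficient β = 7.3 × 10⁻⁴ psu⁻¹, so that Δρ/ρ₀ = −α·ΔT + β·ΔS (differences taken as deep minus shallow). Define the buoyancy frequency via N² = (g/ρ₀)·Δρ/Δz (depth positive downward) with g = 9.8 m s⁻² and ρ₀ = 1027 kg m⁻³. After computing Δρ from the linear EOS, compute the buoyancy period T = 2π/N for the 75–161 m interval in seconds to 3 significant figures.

509 s

ΔT = -6.2 K, ΔS = +0.64 psu (deep − shallow).
Δρ/ρ₀ = −αΔT + βΔS = 8.68 × 10⁻⁴ + 4.672 × 10⁻⁴ = 1.3352 × 10⁻³, so Δρ ≈ 1.371 kg m⁻³.
N² = (g/ρ₀)·Δρ/Δz = g·(Δρ/ρ₀)/Δz = 9.8 × 1.3352 × 10⁻³ / 86 = 1.5215 × 10⁻⁴ s⁻².
N = √(1.5215 × 10⁻⁴) = 0.012335 rad s⁻¹ → T = 2π/N = 509.38 s ≈ 509 s.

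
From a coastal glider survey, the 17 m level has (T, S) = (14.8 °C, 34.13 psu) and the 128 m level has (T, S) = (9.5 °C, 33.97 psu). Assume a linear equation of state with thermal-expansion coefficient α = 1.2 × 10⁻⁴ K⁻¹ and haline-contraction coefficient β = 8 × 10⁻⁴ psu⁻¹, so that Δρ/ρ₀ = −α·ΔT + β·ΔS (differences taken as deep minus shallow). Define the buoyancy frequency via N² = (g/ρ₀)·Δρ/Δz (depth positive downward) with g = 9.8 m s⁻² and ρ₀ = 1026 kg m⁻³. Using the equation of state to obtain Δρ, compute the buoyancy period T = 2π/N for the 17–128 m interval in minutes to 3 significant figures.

ΔT = -5.3 K, ΔS = -0.16 psu (deep − shallow).
Δρ/ρ₀ = −αΔT + βΔS = 6.36 × 10⁻⁴ − 1.28 × 10⁻⁴ = 5.08 × 10⁻⁴, so Δρ ≈ 0.5212 kg m⁻³.
N² = (g/ρ₀)·Δρ/Δz = g·(Δρ/ρ₀)/Δz = 9.8 × 5.08 × 10⁻⁴ / 111 = 4.4850 × 10⁻⁵ s⁻².
N = √(4.4850 × 10⁻⁵) = 6.6970 × 10⁻³ rad s⁻¹ → T = 2π/N = 938.21 s = 15.637 min ≈ 15.6 min.

15.6 min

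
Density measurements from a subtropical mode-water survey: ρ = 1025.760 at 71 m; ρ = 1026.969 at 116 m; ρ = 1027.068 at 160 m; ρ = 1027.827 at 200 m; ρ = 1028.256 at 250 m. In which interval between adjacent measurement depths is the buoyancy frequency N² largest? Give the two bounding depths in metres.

Compute the density gradient over each adjacent pair:
  71–116 m: Δρ/Δz = 1.209/45 = 0.027 kg m⁻⁴
  116–160 m: Δρ/Δz = 0.099/44 = 2.3 × 10⁻³ kg m⁻⁴
  160–200 m: Δρ/Δz = 0.759/40 = 0.019 kg m⁻⁴
  200–250 m: Δρ/Δz = 0.429/50 = 8.6 × 10⁻³ kg m⁻⁴
The largest gradient is in the 71–116 m interval — the pycnocline.

71–116 m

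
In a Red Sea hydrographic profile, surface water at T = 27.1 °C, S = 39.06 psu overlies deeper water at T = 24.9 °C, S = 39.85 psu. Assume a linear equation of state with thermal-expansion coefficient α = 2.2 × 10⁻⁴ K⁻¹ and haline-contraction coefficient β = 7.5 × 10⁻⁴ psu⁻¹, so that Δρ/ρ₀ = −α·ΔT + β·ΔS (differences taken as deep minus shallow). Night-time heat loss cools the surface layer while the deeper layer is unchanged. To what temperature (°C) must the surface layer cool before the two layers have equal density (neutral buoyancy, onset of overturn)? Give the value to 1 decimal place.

22.2 °C

Neutral buoyancy requires Δρ = 0, i.e. −α(T_deep − T_surf′) + β(S_deep − S_surf) = 0.
T_surf′ = T_deep − (β/α)·ΔS = 24.9 − (7.5 × 10⁻⁴/2.2 × 10⁻⁴)·(+0.79) = 22.207 °C.
Cooling required: 27.1 − (22.207) = 4.893 °C.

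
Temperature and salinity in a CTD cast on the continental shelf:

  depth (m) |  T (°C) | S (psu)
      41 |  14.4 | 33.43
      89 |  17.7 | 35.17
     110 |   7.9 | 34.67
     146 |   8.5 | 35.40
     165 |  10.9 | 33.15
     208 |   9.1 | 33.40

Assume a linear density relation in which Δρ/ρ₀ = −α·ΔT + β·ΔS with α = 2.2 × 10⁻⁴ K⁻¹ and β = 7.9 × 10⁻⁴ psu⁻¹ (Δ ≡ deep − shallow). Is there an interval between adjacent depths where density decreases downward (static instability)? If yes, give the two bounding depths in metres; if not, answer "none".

Evaluate Δρ/ρ₀ = −αΔT + βΔS across each adjacent pair:
  41–89 m: −αΔT+βΔS = −(2.2 × 10⁻⁴)(+3.3)+(7.9 × 10⁻⁴)(+1.74) = 6.5 × 10⁻⁴ → stable
  89–110 m: −αΔT+βΔS = −(2.2 × 10⁻⁴)(-9.8)+(7.9 × 10⁻⁴)(-0.50) = 1.8 × 10⁻³ → stable
  110–146 m: −αΔT+βΔS = −(2.2 × 10⁻⁴)(+0.6)+(7.9 × 10⁻⁴)(+0.73) = 4.4 × 10⁻⁴ → stable
  146–165 m: −αΔT+βΔS = −(2.2 × 10⁻⁴)(+2.4)+(7.9 × 10⁻⁴)(-2.25) = -2.3 × 10⁻³ → UNSTABLE
  165–208 m: −αΔT+βΔS = −(2.2 × 10⁻⁴)(-1.8)+(7.9 × 10⁻⁴)(+0.25) = 5.9 × 10⁻⁴ → stable
The 146–165 m interval has Δρ < 0: lighter water underlies denser water.

146–165 m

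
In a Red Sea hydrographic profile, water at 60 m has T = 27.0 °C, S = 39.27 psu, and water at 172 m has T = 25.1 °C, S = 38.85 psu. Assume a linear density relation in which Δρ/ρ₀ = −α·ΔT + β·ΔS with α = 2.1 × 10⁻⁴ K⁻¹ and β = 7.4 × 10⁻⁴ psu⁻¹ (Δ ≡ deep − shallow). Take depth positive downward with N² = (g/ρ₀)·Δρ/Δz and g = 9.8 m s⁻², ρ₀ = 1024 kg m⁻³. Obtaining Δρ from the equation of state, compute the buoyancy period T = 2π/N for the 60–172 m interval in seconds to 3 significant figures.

2.26 × 10³ s

ΔT = -1.9 K, ΔS = -0.42 psu (deep − shallow).
Δρ/ρ₀ = −αΔT + βΔS = 3.99 × 10⁻⁴ − 3.108 × 10⁻⁴ = 8.82 × 10⁻⁵, so Δρ ≈ 0.09032 kg m⁻³.
N² = (g/ρ₀)·Δρ/Δz = g·(Δρ/ρ₀)/Δz = 9.8 × 8.82 × 10⁻⁵ / 112 = 7.7175 × 10⁻⁶ s⁻².
N = √(7.7175 × 10⁻⁶) = 2.7780 × 10⁻³ rad s⁻¹ → T = 2π/N = 2.2618 × 10³ s ≈ 2.26 × 10³ s.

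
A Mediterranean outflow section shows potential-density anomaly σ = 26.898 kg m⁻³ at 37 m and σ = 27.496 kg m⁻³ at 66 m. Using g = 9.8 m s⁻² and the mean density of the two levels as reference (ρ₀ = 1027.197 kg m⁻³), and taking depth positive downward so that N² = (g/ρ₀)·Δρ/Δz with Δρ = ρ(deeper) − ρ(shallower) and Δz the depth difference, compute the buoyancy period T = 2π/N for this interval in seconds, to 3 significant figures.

448 s

Δρ = 1027.496 − 1026.898 = 0.598 kg m⁻³ over Δz = 66 − 37 = 29 m.
N² = (9.8/1027.197) × (0.598/29) = 1.9673 × 10⁻⁴ s⁻².
N = √(1.9673 × 10⁻⁴) = 0.014026 rad s⁻¹, so T = 2π/N = 447.97 s ≈ 448 s.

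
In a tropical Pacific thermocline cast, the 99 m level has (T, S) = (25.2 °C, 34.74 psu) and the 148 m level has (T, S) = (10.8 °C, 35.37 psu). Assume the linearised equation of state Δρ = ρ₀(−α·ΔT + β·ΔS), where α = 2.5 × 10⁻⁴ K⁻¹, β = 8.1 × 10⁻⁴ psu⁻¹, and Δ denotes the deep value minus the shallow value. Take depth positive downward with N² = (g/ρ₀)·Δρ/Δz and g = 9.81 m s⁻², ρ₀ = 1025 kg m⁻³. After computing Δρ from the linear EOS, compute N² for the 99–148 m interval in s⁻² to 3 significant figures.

8.23 × 10⁻⁴ s⁻²

ΔT = -14.4 K, ΔS = +0.63 psu (deep − shallow).
Δρ/ρ₀ = −αΔT + βΔS = 3.60 × 10⁻³ + 5.103 × 10⁻⁴ = 4.1103 × 10⁻³, so Δρ ≈ 4.213 kg m⁻³.
N² = (g/ρ₀)·Δρ/Δz = g·(Δρ/ρ₀)/Δz = 9.81 × 4.1103 × 10⁻³ / 49 = 8.2290 × 10⁻⁴ s⁻² ≈ 8.23 × 10⁻⁴ s⁻².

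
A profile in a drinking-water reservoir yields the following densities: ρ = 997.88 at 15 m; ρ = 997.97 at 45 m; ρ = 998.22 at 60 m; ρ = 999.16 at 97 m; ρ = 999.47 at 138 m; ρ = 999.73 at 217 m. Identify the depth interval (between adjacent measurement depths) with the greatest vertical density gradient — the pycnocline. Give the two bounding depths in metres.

60–97 m

Compute the density gradient over each adjacent pair:
  15–45 m: Δρ/Δz = 0.09/30 = 3.0 × 10⁻³ kg m⁻⁴
  45–60 m: Δρ/Δz = 0.25/15 = 0.017 kg m⁻⁴
  60–97 m: Δρ/Δz = 0.94/37 = 0.025 kg m⁻⁴
  97–138 m: Δρ/Δz = 0.31/41 = 7.6 × 10⁻³ kg m⁻⁴
  138–217 m: Δρ/Δz = 0.26/79 = 3.3 × 10⁻³ kg m⁻⁴
The largest gradient is in the 60–97 m interval — the pycnocline.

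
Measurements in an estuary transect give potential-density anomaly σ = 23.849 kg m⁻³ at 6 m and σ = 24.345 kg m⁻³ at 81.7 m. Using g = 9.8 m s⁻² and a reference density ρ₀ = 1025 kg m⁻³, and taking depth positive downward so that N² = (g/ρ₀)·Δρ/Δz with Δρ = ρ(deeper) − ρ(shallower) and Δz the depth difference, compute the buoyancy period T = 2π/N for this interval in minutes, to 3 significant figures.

Δρ = 1024.345 − 1023.849 = 0.496 kg m⁻³ over Δz = 81.7 − 6 = 75.7 m.
N² = (9.8/1025) × (0.496/75.7) = 6.2645 × 10⁻⁵ s⁻².
N = √(6.2645 × 10⁻⁵) = 7.9149 × 10⁻³ rad s⁻¹, so T = 2π/N = 793.84 s = 13.231 min ≈ 13.2 min.

13.2 min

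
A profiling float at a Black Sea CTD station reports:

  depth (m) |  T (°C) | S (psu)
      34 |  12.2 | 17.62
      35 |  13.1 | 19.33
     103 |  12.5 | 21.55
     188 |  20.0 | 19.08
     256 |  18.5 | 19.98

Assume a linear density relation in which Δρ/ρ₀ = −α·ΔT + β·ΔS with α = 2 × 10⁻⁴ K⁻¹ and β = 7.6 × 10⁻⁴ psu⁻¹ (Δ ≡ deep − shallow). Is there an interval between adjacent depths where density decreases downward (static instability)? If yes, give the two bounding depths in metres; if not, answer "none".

Evaluate Δρ/ρ₀ = −αΔT + βΔS across each adjacent pair:
  34–35 m: −αΔT+βΔS = −(2 × 10⁻⁴)(+0.9)+(7.6 × 10⁻⁴)(+1.71) = 1.1 × 10⁻³ → stable
  35–103 m: −αΔT+βΔS = −(2 × 10⁻⁴)(-0.6)+(7.6 × 10⁻⁴)(+2.22) = 1.8 × 10⁻³ → stable
  103–188 m: −αΔT+βΔS = −(2 × 10⁻⁴)(+7.5)+(7.6 × 10⁻⁴)(-2.47) = -3.4 × 10⁻³ → UNSTABLE
  188–256 m: −αΔT+βΔS = −(2 × 10⁻⁴)(-1.5)+(7.6 × 10⁻⁴)(+0.90) = 9.8 × 10⁻⁴ → stable
The 103–188 m interval has Δρ < 0: lighter water underlies denser water.

103–188 m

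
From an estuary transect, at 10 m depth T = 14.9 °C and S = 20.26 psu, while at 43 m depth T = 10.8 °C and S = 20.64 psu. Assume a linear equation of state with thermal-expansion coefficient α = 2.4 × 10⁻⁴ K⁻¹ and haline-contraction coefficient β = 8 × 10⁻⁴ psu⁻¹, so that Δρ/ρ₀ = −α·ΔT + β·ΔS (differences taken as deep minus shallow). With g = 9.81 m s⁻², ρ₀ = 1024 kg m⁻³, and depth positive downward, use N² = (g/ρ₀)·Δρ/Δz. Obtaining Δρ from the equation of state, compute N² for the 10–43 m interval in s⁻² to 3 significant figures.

ΔT = -4.1 K, ΔS = +0.38 psu (deep − shallow).
Δρ/ρ₀ = −αΔT + βΔS = 9.84 × 10⁻⁴ + 3.04 × 10⁻⁴ = 1.288 × 10⁻³, so Δρ ≈ 1.319 kg m⁻³.
N² = (g/ρ₀)·Δρ/Δz = g·(Δρ/ρ₀)/Δz = 9.81 × 1.288 × 10⁻³ / 33 = 3.8289 × 10⁻⁴ s⁻² ≈ 3.83 × 10⁻⁴ s⁻².

3.83 × 10⁻⁴ s⁻²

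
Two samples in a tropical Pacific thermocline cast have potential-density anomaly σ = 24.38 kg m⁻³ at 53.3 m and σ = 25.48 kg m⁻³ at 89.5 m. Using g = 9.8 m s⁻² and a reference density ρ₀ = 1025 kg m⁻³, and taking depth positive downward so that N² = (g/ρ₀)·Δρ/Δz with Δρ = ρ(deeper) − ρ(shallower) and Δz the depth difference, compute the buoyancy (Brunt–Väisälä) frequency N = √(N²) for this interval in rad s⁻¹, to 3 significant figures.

0.0170 rad s⁻¹

Δρ = 1025.48 − 1024.38 = 1.10 kg m⁻³ over Δz = 89.5 − 53.3 = 36.2 m.
N² = (9.8/1025) × (1.10/36.2) = 2.9053 × 10⁻⁴ s⁻².
N = √(2.9053 × 10⁻⁴) = 0.017045 rad s⁻¹ ≈ 0.0170 rad s⁻¹.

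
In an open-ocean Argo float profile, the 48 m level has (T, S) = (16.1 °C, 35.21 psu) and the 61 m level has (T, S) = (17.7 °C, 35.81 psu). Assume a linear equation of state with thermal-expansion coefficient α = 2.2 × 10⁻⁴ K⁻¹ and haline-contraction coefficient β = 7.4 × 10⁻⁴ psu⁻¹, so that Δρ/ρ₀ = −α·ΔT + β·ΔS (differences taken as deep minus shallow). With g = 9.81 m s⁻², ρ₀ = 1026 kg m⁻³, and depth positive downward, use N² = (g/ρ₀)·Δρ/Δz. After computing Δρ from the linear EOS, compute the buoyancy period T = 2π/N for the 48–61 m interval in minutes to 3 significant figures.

ΔT = +1.6 K, ΔS = +0.60 psu (deep − shallow).
Δρ/ρ₀ = −αΔT + βΔS = -3.52 × 10⁻⁴ + 4.44 × 10⁻⁴ = 9.20 × 10⁻⁵, so Δρ ≈ 0.09439 kg m⁻³.
N² = (g/ρ₀)·Δρ/Δz = g·(Δρ/ρ₀)/Δz = 9.81 × 9.20 × 10⁻⁵ / 13 = 6.9425 × 10⁻⁵ s⁻².
N = √(6.9425 × 10⁻⁵) = 8.3322 × 10⁻³ rad s⁻¹ → T = 2π/N = 754.08 s = 12.568 min ≈ 12.6 min.

12.6 min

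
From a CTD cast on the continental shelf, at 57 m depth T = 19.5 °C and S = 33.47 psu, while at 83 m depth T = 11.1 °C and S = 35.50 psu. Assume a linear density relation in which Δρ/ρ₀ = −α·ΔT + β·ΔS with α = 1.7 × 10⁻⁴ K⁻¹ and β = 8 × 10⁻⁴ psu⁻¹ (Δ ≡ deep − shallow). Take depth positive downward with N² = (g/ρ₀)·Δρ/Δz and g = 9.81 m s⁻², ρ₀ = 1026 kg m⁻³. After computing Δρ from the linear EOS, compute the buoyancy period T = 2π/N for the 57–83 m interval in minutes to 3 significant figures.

3.09 min

ΔT = -8.4 K, ΔS = +2.03 psu (deep − shallow).
Δρ/ρ₀ = −αΔT + βΔS = 1.428 × 10⁻³ + 1.624 × 10⁻³ = 3.052 × 10⁻³, so Δρ ≈ 3.131 kg m⁻³.
N² = (g/ρ₀)·Δρ/Δz = g·(Δρ/ρ₀)/Δz = 9.81 × 3.052 × 10⁻³ / 26 = 1.1515 × 10⁻³ s⁻².
N = √(1.1515 × 10⁻³) = 0.033934 rad s⁻¹ → T = 2π/N = 185.16 s = 3.0860 min ≈ 3.09 min.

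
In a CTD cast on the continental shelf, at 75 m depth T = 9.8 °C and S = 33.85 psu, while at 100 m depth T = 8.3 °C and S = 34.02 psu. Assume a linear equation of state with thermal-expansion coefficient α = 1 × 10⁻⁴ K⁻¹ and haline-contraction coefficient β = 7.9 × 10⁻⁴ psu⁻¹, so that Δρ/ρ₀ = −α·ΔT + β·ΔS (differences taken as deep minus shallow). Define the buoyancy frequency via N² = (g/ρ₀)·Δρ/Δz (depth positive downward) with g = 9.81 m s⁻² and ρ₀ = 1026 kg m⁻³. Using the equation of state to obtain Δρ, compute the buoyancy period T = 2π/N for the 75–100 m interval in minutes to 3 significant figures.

ΔT = -1.5 K, ΔS = +0.17 psu (deep − shallow).
Δρ/ρ₀ = −αΔT + βΔS = 1.50 × 10⁻⁴ + 1.343 × 10⁻⁴ = 2.843 × 10⁻⁴, so Δρ ≈ 0.2917 kg m⁻³.
N² = (g/ρ₀)·Δρ/Δz = g·(Δρ/ρ₀)/Δz = 9.81 × 2.843 × 10⁻⁴ / 25 = 1.1156 × 10⁻⁴ s⁻².
N = √(1.1156 × 10⁻⁴) = 0.010562 rad s⁻¹ → T = 2π/N = 594.89 s = 9.9148 min ≈ 9.91 min.

9.91 min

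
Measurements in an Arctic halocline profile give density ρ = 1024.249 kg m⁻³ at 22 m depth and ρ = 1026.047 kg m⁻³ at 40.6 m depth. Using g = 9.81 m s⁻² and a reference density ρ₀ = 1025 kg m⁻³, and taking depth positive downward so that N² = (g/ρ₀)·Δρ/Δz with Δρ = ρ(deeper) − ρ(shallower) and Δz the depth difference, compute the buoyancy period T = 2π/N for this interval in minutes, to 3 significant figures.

3.44 min

Δρ = 1026.047 − 1024.249 = 1.798 kg m⁻³ over Δz = 40.6 − 22 = 18.6 m.
N² = (9.81/1025) × (1.798/18.6) = 9.2517 × 10⁻⁴ s⁻².
N = √(9.2517 × 10⁻⁴) = 0.030417 rad s⁻¹, so T = 2π/N = 206.57 s = 3.4428 min ≈ 3.44 min.
N² > 0, so the interval is statically stable.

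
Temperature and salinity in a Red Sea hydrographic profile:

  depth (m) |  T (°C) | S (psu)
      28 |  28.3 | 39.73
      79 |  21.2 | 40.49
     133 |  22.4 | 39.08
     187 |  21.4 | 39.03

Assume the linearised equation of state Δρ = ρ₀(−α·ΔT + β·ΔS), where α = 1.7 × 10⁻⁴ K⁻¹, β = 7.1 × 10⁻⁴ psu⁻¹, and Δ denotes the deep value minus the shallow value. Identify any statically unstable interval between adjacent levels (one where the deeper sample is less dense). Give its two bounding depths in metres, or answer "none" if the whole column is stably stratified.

79–133 m

Evaluate Δρ/ρ₀ = −αΔT + βΔS across each adjacent pair:
  28–79 m: −αΔT+βΔS = −(1.7 × 10⁻⁴)(-7.1)+(7.1 × 10⁻⁴)(+0.76) = 1.7 × 10⁻³ → stable
  79–133 m: −αΔT+βΔS = −(1.7 × 10⁻⁴)(+1.2)+(7.1 × 10⁻⁴)(-1.41) = -1.2 × 10⁻³ → UNSTABLE
  133–187 m: −αΔT+βΔS = −(1.7 × 10⁻⁴)(-1.0)+(7.1 × 10⁻⁴)(-0.05) = 1.3 × 10⁻⁴ → stable
The 79–133 m interval has Δρ < 0: lighter water underlies denser water.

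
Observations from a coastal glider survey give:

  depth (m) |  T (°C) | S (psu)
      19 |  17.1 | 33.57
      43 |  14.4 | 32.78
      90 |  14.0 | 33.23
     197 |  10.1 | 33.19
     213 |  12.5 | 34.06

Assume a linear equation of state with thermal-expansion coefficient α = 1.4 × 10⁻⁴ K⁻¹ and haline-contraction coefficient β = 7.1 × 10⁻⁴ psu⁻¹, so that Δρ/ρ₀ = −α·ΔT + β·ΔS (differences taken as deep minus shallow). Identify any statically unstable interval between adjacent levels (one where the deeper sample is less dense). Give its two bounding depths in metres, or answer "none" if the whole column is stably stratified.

19–43 m

Evaluate Δρ/ρ₀ = −αΔT + βΔS across each adjacent pair:
  19–43 m: −αΔT+βΔS = −(1.4 × 10⁻⁴)(-2.7)+(7.1 × 10⁻⁴)(-0.79) = -1.8 × 10⁻⁴ → UNSTABLE
  43–90 m: −αΔT+βΔS = −(1.4 × 10⁻⁴)(-0.4)+(7.1 × 10⁻⁴)(+0.45) = 3.8 × 10⁻⁴ → stable
  90–197 m: −αΔT+βΔS = −(1.4 × 10⁻⁴)(-3.9)+(7.1 × 10⁻⁴)(-0.04) = 5.2 × 10⁻⁴ → stable
  197–213 m: −αΔT+βΔS = −(1.4 × 10⁻⁴)(+2.4)+(7.1 × 10⁻⁴)(+0.87) = 2.8 × 10⁻⁴ → stable
The 19–43 m interval has Δρ < 0: lighter water underlies denser water.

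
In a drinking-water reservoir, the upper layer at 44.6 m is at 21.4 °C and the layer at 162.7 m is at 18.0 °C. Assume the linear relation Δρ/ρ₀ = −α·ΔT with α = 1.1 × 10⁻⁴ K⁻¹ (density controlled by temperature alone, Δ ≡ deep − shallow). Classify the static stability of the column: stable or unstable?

stable

ΔT = 18.0 − 21.4 = -3.4 K, so Δρ/ρ₀ = −αΔT = 3.74 × 10⁻⁴.
Δρ/ρ₀ > 0, so Δρ > 0: deeper water is denser → statically stable.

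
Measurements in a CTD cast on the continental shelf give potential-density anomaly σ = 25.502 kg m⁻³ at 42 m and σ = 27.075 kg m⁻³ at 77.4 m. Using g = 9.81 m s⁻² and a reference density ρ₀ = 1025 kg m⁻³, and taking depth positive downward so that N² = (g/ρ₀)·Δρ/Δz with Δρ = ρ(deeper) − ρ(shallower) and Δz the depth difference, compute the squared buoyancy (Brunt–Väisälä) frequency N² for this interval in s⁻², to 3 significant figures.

Δρ = 1027.075 − 1025.502 = 1.573 kg m⁻³ over Δz = 77.4 − 42 = 35.4 m.
N² = (9.81/1025) × (1.573/35.4) = 4.2528 × 10⁻⁴ s⁻² ≈ 4.25 × 10⁻⁴ s⁻².

4.25 × 10⁻⁴ s⁻²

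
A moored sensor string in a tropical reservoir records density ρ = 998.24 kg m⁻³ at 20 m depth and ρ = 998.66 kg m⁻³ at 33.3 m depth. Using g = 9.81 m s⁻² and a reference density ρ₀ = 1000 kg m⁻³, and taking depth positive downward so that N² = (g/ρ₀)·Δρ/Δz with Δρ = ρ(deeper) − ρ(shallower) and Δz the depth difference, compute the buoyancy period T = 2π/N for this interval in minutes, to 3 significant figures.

5.95 min

Δρ = 998.66 − 998.24 = 0.42 kg m⁻³ over Δz = 33.3 − 20 = 13.3 m.
N² = (9.81/1000) × (0.42/13.3) = 3.0979 × 10⁻⁴ s⁻².
N = √(3.0979 × 10⁻⁴) = 0.017601 rad s⁻¹, so T = 2π/N = 356.98 s = 5.9497 min ≈ 5.95 min.
N² > 0, so the interval is statically stable.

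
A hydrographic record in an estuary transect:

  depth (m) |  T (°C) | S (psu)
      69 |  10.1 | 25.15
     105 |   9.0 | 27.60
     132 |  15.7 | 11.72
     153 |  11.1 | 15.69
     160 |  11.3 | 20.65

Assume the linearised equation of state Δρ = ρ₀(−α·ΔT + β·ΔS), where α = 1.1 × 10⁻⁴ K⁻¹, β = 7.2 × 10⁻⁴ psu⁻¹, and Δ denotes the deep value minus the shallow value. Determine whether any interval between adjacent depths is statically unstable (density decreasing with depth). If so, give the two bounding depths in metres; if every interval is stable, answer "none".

Evaluate Δρ/ρ₀ = −αΔT + βΔS across each adjacent pair:
  69–105 m: −αΔT+βΔS = −(1.1 × 10⁻⁴)(-1.1)+(7.2 × 10⁻⁴)(+2.45) = 1.9 × 10⁻³ → stable
  105–132 m: −αΔT+βΔS = −(1.1 × 10⁻⁴)(+6.7)+(7.2 × 10⁻⁴)(-15.88) = -0.012 → UNSTABLE
  132–153 m: −αΔT+βΔS = −(1.1 × 10⁻⁴)(-4.6)+(7.2 × 10⁻⁴)(+3.97) = 3.4 × 10⁻³ → stable
  153–160 m: −αΔT+βΔS = −(1.1 × 10⁻⁴)(+0.2)+(7.2 × 10⁻⁴)(+4.96) = 3.5 × 10⁻³ → stable
The 105–132 m interval has Δρ < 0: lighter water underlies denser water.

105–132 m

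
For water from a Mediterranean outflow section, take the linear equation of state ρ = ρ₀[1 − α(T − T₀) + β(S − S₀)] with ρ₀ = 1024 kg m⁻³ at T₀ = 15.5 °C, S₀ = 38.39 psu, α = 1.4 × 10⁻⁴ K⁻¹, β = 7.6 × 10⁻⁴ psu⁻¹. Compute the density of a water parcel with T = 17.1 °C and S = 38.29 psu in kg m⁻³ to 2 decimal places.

1023.69 kg m⁻³

T − T₀ = +1.6 K, S − S₀ = -0.10 psu.
Bracket = 1 − α·(+1.6) + β·(-0.10) = 1 + (-3.00 × 10⁻⁴) = 0.9997000.
ρ = 1024 × 0.9997000 = 1023.69 kg m⁻³.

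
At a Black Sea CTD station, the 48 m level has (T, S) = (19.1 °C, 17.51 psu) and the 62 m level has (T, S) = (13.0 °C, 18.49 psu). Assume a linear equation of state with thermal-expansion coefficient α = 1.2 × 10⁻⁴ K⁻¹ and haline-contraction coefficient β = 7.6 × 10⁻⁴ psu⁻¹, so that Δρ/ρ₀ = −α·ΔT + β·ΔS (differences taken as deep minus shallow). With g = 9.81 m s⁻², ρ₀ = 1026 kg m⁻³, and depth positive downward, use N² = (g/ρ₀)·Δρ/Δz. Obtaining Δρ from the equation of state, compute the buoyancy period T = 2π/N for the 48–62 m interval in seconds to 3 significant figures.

ΔT = -6.1 K, ΔS = +0.98 psu (deep − shallow).
Δρ/ρ₀ = −αΔT + βΔS = 7.32 × 10⁻⁴ + 7.448 × 10⁻⁴ = 1.4768 × 10⁻³, so Δρ ≈ 1.515 kg m⁻³.
N² = (g/ρ₀)·Δρ/Δz = g·(Δρ/ρ₀)/Δz = 9.81 × 1.4768 × 10⁻³ / 14 = 1.0348 × 10⁻³ s⁻².
N = √(1.0348 × 10⁻³) = 0.032168 rad s⁻¹ → T = 2π/N = 195.32 s ≈ 195 s.

195 s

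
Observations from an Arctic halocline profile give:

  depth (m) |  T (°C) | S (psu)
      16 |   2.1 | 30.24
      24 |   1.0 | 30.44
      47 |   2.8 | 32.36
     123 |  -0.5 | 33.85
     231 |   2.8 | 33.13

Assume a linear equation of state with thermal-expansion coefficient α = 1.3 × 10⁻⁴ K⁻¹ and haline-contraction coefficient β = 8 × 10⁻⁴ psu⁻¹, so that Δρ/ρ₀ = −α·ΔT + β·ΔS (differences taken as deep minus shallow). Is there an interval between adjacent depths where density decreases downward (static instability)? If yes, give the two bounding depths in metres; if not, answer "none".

123–231 m

Evaluate Δρ/ρ₀ = −αΔT + βΔS across each adjacent pair:
  16–24 m: −αΔT+βΔS = −(1.3 × 10⁻⁴)(-1.1)+(8 × 10⁻⁴)(+0.20) = 3.0 × 10⁻⁴ → stable
  24–47 m: −αΔT+βΔS = −(1.3 × 10⁻⁴)(+1.8)+(8 × 10⁻⁴)(+1.92) = 1.3 × 10⁻³ → stable
  47–123 m: −αΔT+βΔS = −(1.3 × 10⁻⁴)(-3.3)+(8 × 10⁻⁴)(+1.49) = 1.6 × 10⁻³ → stable
  123–231 m: −αΔT+βΔS = −(1.3 × 10⁻⁴)(+3.3)+(8 × 10⁻⁴)(-0.72) = -1.0 × 10⁻³ → UNSTABLE
The 123–231 m interval has Δρ < 0: lighter water underlies denser water.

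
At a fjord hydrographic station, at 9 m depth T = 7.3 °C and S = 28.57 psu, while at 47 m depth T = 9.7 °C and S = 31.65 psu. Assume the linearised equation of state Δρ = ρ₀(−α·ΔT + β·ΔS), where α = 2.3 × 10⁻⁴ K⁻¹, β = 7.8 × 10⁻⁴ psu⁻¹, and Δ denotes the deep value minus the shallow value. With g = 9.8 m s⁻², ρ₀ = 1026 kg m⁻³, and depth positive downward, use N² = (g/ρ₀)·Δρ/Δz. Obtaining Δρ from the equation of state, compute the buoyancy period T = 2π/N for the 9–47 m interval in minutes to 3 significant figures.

4.79 min

ΔT = +2.4 K, ΔS = +3.08 psu (deep − shallow).
Δρ/ρ₀ = −αΔT + βΔS = -5.52 × 10⁻⁴ + 2.4024 × 10⁻³ = 1.8504 × 10⁻³, so Δρ ≈ 1.899 kg m⁻³.
N² = (g/ρ₀)·Δρ/Δz = g·(Δρ/ρ₀)/Δz = 9.8 × 1.8504 × 10⁻³ / 38 = 4.7721 × 10⁻⁴ s⁻².
N = √(4.7721 × 10⁻⁴) = 0.021845 rad s⁻¹ → T = 2π/N = 287.63 s = 4.7938 min ≈ 4.79 min.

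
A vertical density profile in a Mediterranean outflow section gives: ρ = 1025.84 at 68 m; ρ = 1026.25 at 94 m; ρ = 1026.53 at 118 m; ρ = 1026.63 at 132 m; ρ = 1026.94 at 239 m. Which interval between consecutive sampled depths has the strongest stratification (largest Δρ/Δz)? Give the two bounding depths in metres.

68–94 m

Compute the density gradient over each adjacent pair:
  68–94 m: Δρ/Δz = 0.41/26 = 0.016 kg m⁻⁴
  94–118 m: Δρ/Δz = 0.28/24 = 0.012 kg m⁻⁴
  118–132 m: Δρ/Δz = 0.10/14 = 7.1 × 10⁻³ kg m⁻⁴
  132–239 m: Δρ/Δz = 0.31/107 = 2.9 × 10⁻³ kg m⁻⁴
The largest gradient is in the 68–94 m interval — the pycnocline.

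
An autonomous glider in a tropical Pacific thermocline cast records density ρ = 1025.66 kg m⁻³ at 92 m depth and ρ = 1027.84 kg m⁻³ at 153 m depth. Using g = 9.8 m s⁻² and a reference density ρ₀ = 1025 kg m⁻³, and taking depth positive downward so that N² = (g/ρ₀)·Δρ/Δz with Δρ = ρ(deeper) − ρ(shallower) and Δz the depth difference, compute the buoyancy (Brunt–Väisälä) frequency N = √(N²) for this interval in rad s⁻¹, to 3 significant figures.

0.0185 rad s⁻¹

Δρ = 1027.84 − 1025.66 = 2.18 kg m⁻³ over Δz = 153 − 92 = 61 m.
N² = (9.8/1025) × (2.18/61) = 3.4169 × 10⁻⁴ s⁻².
N = √(3.4169 × 10⁻⁴) = 0.018485 rad s⁻¹ ≈ 0.0185 rad s⁻¹.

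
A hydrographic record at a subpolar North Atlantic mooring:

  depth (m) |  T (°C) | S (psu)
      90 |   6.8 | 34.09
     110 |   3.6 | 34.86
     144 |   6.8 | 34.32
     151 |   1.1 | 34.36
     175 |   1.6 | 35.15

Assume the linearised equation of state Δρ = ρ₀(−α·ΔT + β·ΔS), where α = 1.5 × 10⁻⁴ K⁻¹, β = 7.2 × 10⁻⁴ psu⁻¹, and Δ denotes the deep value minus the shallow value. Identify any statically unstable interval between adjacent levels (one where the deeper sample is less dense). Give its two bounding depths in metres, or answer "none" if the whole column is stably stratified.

110–144 m

Evaluate Δρ/ρ₀ = −αΔT + βΔS across each adjacent pair:
  90–110 m: −αΔT+βΔS = −(1.5 × 10⁻⁴)(-3.2)+(7.2 × 10⁻⁴)(+0.77) = 1.0 × 10⁻³ → stable
  110–144 m: −αΔT+βΔS = −(1.5 × 10⁻⁴)(+3.2)+(7.2 × 10⁻⁴)(-0.54) = -8.7 × 10⁻⁴ → UNSTABLE
  144–151 m: −αΔT+βΔS = −(1.5 × 10⁻⁴)(-5.7)+(7.2 × 10⁻⁴)(+0.04) = 8.8 × 10⁻⁴ → stable
  151–175 m: −αΔT+βΔS = −(1.5 × 10⁻⁴)(+0.5)+(7.2 × 10⁻⁴)(+0.79) = 4.9 × 10⁻⁴ → stable
The 110–144 m interval has Δρ < 0: lighter water underlies denser water.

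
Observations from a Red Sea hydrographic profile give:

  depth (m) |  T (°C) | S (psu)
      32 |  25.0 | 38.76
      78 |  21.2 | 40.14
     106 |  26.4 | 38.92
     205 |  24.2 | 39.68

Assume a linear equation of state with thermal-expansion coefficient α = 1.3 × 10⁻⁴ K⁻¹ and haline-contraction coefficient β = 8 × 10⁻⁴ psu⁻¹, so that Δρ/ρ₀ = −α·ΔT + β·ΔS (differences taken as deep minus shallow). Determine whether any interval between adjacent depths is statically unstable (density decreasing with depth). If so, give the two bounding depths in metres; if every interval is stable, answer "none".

Evaluate Δρ/ρ₀ = −αΔT + βΔS across each adjacent pair:
  32–78 m: −αΔT+βΔS = −(1.3 × 10⁻⁴)(-3.8)+(8 × 10⁻⁴)(+1.38) = 1.6 × 10⁻³ → stable
  78–106 m: −αΔT+βΔS = −(1.3 × 10⁻⁴)(+5.2)+(8 × 10⁻⁴)(-1.22) = -1.7 × 10⁻³ → UNSTABLE
  106–205 m: −αΔT+βΔS = −(1.3 × 10⁻⁴)(-2.2)+(8 × 10⁻⁴)(+0.76) = 8.9 × 10⁻⁴ → stable
The 78–106 m interval has Δρ < 0: lighter water underlies denser water.

78–106 m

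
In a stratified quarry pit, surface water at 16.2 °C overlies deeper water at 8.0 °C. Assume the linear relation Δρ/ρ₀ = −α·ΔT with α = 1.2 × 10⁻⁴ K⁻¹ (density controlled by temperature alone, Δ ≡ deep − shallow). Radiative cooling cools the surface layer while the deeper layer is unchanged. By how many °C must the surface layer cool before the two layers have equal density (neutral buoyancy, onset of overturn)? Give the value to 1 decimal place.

8.2 °C

With temperature the only control, equal density requires T_surf′ = T_deep.
T_surf′ = 8.0 °C.
Cooling required: 16.2 − 8.0 = 8.2 °C.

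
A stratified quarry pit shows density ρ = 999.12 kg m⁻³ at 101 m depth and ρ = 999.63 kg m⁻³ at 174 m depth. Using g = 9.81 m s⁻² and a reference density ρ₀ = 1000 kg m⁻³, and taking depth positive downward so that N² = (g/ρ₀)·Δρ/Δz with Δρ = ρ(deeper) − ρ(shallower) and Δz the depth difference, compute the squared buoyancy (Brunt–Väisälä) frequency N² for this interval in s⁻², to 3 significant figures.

6.85 × 10⁻⁵ s⁻²

Δρ = 999.63 − 999.12 = 0.51 kg m⁻³ over Δz = 174 − 101 = 73 m.
N² = (9.81/1000) × (0.51/73) = 6.8536 × 10⁻⁵ s⁻² ≈ 6.85 × 10⁻⁵ s⁻².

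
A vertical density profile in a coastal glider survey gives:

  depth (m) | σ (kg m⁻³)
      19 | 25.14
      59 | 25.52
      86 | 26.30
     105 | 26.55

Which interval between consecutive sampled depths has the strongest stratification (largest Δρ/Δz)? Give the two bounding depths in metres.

59–86 m

Compute the density gradient over each adjacent pair:
  19–59 m: Δρ/Δz = 0.38/40 = 9.5 × 10⁻³ kg m⁻⁴
  59–86 m: Δρ/Δz = 0.78/27 = 0.029 kg m⁻⁴
  86–105 m: Δρ/Δz = 0.25/19 = 0.013 kg m⁻⁴
The largest gradient is in the 59–86 m interval — the pycnocline.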